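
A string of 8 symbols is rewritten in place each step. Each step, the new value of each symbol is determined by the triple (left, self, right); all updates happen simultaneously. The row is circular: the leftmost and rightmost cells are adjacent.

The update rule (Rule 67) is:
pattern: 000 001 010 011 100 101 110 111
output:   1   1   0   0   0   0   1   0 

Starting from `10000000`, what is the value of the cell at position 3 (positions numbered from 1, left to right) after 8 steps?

0

step 1: 00111111
step 2: 01000001
step 3: 00011110
step 4: 11100010
step 5: 00101100
step 6: 11000101
step 7: 01011000
step 8: 10001011
position 3 holds 0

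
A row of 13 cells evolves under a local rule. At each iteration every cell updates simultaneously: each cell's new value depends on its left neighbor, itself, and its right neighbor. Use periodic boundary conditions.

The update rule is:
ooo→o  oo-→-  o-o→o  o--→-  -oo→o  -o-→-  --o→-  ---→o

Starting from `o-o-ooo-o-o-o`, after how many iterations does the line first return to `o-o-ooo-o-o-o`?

-o-ooo-o-o-oo
o-ooo-o-o-oo-
-ooo-o-o-oo-o
ooo-o-o-oo-o-
oo-o-o-oo-o-o
o-o-o-oo-o-oo
-o-o-oo-o-ooo
o-o-oo-o-ooo-
-o-oo-o-ooo-o
o-oo-o-ooo-o-
-oo-o-ooo-o-o
oo-o-ooo-o-o-
o-o-ooo-o-o-o

13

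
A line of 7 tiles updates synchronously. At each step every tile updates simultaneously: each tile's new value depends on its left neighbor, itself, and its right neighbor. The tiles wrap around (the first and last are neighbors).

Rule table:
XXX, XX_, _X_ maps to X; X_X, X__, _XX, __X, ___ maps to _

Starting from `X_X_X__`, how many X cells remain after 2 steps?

3

X_X_X__  (fixed point — unchanged through step 2)
count of X: 3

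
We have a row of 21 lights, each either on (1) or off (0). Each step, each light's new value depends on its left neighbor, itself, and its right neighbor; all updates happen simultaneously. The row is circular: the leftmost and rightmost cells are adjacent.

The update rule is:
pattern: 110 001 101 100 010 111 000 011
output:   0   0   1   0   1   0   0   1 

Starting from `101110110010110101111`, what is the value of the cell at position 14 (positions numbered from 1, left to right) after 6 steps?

011001100011101111000
010001000010011000000
010001000010010000000
010001000010010000000  (fixed point — unchanged through step 6)
position 14 holds 1

1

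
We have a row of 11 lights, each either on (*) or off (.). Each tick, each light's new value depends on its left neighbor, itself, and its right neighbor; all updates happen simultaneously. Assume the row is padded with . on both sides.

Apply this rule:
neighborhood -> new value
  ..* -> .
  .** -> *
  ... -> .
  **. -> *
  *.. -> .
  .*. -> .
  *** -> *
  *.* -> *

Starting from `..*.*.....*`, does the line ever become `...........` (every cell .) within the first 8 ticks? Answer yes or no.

...*.......
...........
all cells are . at tick 2

yes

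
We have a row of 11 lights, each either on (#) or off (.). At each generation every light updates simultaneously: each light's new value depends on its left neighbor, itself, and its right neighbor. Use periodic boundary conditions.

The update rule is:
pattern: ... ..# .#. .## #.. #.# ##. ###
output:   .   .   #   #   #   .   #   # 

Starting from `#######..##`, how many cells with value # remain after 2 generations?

10

########.##
########.##
count of #: 10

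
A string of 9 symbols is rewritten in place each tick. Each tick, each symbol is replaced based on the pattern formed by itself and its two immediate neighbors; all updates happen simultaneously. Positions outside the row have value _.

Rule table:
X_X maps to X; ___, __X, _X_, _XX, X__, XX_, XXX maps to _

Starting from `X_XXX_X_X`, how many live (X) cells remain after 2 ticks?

1

_X___X_X_
______X__
count of X: 1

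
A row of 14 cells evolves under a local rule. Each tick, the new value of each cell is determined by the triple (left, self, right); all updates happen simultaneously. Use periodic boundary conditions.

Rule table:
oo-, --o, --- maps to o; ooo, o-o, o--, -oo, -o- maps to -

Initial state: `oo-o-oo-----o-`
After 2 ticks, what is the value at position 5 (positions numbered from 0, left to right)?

-o----o-oooo--
o--ooo-----o-o
position 5 holds o

o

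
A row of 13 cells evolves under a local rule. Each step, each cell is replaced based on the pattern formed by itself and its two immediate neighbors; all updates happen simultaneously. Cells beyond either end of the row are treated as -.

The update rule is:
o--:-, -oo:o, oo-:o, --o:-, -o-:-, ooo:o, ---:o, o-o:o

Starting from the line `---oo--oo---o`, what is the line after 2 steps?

ooooo--ooo--o

step 1: oo-oo--oo-o--
step 2: ooooo--ooo--o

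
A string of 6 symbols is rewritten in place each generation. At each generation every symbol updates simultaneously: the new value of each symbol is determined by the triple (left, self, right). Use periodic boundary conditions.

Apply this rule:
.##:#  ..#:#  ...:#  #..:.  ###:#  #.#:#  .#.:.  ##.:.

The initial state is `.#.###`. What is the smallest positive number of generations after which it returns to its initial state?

6

generation 1: #.###.
generation 2: .###.#
generation 3: ###.#.
generation 4: ##.#.#
generation 5: #.#.##
generation 6: .#.###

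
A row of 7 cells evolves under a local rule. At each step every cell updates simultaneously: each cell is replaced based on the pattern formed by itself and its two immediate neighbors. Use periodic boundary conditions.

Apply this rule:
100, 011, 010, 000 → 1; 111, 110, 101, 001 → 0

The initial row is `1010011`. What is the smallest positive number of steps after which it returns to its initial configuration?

2

0011010
1010011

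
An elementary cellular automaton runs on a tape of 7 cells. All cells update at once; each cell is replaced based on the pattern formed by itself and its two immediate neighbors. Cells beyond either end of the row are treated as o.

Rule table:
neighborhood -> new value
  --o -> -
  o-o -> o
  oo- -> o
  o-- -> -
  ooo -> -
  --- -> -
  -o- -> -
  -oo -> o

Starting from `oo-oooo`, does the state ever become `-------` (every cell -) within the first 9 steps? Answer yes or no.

yes

-ooo---
oo-o---
-oo----
ooo----
--o----
-------
all cells are - at step 6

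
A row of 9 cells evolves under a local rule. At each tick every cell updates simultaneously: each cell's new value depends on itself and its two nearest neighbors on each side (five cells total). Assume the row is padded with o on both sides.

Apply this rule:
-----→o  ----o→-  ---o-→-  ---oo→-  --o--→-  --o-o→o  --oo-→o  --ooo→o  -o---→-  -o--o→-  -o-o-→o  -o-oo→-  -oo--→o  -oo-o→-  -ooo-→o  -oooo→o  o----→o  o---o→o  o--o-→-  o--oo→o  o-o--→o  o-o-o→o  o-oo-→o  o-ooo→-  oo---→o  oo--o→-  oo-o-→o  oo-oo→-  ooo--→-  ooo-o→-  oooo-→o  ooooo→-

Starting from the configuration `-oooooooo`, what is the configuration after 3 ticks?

--o------
----ooo--
oo--oo--o

oo--oo--o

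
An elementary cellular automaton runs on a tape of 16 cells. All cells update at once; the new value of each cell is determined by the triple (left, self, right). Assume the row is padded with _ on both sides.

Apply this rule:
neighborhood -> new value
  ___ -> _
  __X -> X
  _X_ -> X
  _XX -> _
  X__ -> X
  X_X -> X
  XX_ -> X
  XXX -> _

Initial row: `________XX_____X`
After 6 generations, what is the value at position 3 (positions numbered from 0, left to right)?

X

_______X_XX___XX
______XXX_XX_X_X
_____X__XX_XXXXX
____XXXX_XX____X
___X___XX_XX__XX
__XXX_X_XX_XXX_X
position 3 holds X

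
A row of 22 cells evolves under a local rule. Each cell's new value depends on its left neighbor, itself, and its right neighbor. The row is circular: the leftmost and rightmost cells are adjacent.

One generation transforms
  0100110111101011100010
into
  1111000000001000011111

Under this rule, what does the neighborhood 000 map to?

1

At position 18 the neighborhood is 000; the next row has 1 there.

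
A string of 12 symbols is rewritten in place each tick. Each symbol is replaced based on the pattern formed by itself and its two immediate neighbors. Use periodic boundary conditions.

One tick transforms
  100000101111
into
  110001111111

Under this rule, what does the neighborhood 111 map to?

At position 9 the neighborhood is 111; the next row has 1 there.

1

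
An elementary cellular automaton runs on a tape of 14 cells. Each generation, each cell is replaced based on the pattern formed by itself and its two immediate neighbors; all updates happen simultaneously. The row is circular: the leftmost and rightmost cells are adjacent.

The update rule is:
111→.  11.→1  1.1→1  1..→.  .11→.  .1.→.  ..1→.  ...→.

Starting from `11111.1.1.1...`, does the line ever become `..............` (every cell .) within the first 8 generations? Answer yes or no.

....11.1.1....
.....11.1.....
......11......
.......1......
..............
all cells are . at generation 5

yes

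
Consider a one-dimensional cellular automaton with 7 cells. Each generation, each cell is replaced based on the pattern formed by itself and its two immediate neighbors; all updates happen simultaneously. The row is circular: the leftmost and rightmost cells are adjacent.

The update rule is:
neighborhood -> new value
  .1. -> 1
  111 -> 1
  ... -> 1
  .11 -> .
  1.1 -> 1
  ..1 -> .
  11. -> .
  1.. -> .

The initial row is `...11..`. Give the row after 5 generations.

11.11.1

11....1
1..11..
1......
1.1111.
11.11.1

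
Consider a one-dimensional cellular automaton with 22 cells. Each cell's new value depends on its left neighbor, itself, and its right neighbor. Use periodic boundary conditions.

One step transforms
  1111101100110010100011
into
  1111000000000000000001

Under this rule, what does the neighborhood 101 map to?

At position 5 the neighborhood is 101; the next row has 0 there.

0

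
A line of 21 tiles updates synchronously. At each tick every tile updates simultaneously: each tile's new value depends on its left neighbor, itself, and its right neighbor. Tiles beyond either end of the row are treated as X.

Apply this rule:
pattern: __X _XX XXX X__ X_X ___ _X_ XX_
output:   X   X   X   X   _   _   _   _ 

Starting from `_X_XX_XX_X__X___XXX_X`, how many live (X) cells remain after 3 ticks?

___X__X___XX_X_XXX__X
X_X_XX_X_XX____XX_XXX
____X____X_X__XX__XXX
count of X: 8

8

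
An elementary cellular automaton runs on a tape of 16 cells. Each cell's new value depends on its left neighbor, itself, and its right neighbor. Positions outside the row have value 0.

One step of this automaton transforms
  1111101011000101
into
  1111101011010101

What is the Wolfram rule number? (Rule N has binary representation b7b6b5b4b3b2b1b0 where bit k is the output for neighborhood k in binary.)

position 1: 111 → 1  (bit 7 = 1)
position 4: 110 → 1  (bit 6 = 1)
position 5: 101 → 0  (bit 5 = 0)
position 10: 100 → 0  (bit 4 = 0)
position 0: 011 → 1  (bit 3 = 1)
position 6: 010 → 1  (bit 2 = 1)
position 12: 001 → 0  (bit 1 = 0)
position 11: 000 → 1  (bit 0 = 1)
bits b7..b0 = 11001101 = 205

205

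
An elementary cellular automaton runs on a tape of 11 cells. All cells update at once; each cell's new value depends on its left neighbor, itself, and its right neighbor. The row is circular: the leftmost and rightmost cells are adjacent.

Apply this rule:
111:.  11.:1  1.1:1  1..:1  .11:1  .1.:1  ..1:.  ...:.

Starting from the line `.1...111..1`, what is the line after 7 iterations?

111..111111

iteration 1: 111..1.11.1
iteration 2: ..11.111111
iteration 3: 1.1111....1
iteration 4: 111..11...1
iteration 5: ..11.111..1
iteration 6: 1.1111.11.1
iteration 7: 111..111111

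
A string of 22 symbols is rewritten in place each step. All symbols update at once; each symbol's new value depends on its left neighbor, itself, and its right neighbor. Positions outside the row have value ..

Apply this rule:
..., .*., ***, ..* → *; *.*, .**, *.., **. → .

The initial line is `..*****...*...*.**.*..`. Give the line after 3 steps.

step 1: **.***..***.***....*.*
step 2: ....*..*.*...*..****.*
step 3: *****.**.*.***.*.**..*

*****.**.*.***.*.**..*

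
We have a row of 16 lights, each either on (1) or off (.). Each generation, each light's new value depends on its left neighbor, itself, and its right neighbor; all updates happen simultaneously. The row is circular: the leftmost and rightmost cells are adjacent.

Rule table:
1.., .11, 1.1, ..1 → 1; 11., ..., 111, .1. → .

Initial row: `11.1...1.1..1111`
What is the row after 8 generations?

..1.1.1.1.111...
.1.1.1.1.11..1..
1.1.1.1.11.11.1.
.1.1.1.11.11.1.1
1.1.1.11.11.1.1.
.1.1.11.11.1.1.1
1.1.11.11.1.1.1.
.1.11.11.1.1.1.1

.1.11.11.1.1.1.1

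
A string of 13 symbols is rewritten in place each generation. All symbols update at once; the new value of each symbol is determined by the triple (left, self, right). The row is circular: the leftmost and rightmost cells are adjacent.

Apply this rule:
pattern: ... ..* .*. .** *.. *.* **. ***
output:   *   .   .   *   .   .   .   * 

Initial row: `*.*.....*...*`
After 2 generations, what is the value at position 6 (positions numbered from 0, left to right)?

.

....***...*.*
.**.**..*....
position 6 holds .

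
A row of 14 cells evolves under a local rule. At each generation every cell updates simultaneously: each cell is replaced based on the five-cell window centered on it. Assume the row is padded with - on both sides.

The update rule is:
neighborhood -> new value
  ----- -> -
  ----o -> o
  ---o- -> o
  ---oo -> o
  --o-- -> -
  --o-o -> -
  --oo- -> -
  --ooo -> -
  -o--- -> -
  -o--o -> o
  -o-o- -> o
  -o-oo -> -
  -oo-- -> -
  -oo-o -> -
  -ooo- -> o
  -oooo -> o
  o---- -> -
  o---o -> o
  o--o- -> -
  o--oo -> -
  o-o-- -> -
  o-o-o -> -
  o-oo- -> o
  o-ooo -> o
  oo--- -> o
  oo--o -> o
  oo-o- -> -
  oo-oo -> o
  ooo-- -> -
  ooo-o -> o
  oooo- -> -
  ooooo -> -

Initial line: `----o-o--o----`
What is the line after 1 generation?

--oo-o-o------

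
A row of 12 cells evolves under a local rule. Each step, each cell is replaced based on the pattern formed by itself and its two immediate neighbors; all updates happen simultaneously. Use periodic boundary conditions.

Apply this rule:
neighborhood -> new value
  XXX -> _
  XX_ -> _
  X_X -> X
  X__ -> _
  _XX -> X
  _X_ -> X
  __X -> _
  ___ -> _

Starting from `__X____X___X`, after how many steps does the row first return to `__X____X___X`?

__X____X___X

1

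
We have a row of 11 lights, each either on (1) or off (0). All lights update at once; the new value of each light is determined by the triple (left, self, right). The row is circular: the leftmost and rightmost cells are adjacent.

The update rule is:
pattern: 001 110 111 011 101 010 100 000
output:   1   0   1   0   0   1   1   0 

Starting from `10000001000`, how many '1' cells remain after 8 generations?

generation 1: 11000011101
generation 2: 10100101000
generation 3: 10111101101
generation 4: 00011000000
generation 5: 00100100000
generation 6: 01111110000
generation 7: 10111101000
generation 8: 10011001101
count of 1: 6

6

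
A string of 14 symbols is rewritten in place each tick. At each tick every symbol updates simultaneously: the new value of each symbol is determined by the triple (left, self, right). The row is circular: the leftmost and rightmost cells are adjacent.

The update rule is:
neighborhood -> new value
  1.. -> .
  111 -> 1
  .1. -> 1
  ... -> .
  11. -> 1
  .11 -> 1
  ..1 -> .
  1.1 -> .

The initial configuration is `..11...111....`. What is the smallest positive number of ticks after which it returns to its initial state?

1

tick 1: ..11...111....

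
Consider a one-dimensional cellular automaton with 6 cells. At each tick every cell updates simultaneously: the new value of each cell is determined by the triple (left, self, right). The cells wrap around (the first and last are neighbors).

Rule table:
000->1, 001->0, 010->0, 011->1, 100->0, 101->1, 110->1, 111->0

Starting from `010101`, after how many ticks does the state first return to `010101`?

2

101010
010101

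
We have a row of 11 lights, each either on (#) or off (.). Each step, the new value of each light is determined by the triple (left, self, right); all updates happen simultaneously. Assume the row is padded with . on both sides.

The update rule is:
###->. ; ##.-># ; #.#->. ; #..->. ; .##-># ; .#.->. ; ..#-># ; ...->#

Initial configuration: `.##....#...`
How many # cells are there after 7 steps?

7

step 1: ###.###..##
step 2: #.#.#.#.###
step 3: ........#.#
step 4: ########...
step 5: #......#.##
step 6: ..#####..##
step 7: ###...#.###
count of #: 7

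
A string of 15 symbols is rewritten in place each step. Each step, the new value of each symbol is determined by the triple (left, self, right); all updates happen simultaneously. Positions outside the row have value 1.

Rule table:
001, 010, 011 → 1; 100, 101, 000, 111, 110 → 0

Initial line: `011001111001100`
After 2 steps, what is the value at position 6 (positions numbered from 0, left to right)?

0

010011000011001
010110000110011
position 6 holds 0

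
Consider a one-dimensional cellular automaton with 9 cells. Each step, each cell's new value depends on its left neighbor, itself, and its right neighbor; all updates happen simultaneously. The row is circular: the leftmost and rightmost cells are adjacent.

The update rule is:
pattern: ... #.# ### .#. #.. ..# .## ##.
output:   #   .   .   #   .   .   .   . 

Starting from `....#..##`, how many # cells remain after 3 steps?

3

.##.#....
....#.###
.##.#....
count of #: 3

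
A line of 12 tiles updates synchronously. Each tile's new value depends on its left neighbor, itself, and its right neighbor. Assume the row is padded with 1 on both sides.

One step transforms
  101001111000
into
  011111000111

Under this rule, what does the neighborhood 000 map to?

At position 10 the neighborhood is 000; the next row has 1 there.

1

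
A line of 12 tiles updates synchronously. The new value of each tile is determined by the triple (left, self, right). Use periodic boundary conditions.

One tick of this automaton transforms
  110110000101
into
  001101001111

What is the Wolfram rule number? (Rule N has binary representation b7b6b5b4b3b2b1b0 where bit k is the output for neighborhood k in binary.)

position 0: 111 → 0  (bit 7 = 0)
position 1: 110 → 0  (bit 6 = 0)
position 2: 101 → 1  (bit 5 = 1)
position 5: 100 → 1  (bit 4 = 1)
position 3: 011 → 1  (bit 3 = 1)
position 9: 010 → 1  (bit 2 = 1)
position 8: 001 → 1  (bit 1 = 1)
position 6: 000 → 0  (bit 0 = 0)
bits b7..b0 = 00111110 = 62

62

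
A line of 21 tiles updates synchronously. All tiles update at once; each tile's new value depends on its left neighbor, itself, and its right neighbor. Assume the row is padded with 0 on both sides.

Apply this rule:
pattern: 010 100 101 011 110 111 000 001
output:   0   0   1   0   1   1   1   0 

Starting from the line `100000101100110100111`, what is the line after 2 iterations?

001110010100011000011
100110001001001011001

100110001001001011001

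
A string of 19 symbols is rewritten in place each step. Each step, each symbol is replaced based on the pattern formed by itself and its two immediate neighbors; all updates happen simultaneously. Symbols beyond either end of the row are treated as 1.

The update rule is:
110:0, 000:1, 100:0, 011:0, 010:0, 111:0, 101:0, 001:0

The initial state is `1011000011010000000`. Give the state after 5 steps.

0000011000000111110

0000011000000111110
0111000011110000000
0000011000000111110  (repeats step 1; period 2)
step 5: 0000011000000111110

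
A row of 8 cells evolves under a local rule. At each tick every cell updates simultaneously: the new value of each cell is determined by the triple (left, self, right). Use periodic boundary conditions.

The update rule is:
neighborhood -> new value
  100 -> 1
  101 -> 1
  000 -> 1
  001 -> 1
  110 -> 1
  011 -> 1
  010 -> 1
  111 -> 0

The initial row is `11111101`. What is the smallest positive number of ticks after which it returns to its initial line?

2

tick 1: 00000111
tick 2: 11111101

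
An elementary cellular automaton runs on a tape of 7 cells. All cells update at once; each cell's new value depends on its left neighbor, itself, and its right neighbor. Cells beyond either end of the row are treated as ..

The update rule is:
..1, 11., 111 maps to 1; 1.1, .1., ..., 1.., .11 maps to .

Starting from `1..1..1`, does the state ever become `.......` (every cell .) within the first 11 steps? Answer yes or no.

..1..1.
.1..1..
1..1...
..1....
.1.....
1......
.......
all cells are . at step 7

yes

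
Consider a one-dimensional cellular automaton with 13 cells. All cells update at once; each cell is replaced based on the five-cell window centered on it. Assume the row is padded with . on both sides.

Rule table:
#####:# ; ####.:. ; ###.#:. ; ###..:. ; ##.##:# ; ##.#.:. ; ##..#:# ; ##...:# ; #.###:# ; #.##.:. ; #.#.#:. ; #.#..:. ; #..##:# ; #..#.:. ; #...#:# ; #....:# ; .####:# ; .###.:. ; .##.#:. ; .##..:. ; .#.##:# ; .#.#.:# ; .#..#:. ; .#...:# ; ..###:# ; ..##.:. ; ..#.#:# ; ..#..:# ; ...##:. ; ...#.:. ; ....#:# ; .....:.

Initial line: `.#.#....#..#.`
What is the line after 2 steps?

...##.....#..

step 1: .##.###.#..##
step 2: ...##.....#..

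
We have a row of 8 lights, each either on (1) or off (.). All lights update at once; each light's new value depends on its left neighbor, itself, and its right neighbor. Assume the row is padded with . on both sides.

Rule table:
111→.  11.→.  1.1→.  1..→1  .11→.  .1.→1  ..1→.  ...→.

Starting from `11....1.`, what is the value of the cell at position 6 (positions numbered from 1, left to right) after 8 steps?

..1...11
..11....
....1...
....11..
......1.
......11
........
........
position 6 holds .

.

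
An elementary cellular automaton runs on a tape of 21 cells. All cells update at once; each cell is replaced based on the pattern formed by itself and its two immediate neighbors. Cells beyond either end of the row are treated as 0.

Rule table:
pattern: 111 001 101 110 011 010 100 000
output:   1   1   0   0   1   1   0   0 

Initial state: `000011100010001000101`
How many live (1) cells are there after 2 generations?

000111000110011001101
001110001100110011001
count of 1: 10

10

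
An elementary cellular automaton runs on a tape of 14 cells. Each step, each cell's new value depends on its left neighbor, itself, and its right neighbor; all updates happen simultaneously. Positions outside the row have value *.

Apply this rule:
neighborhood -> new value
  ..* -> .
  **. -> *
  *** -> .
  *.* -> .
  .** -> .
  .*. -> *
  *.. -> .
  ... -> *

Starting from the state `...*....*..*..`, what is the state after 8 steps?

.*.*.**.*..*..
.*.*..*.*..*..
.*.*..*.*..*..  (fixed point — unchanged through step 8)

.*.*..*.*..*..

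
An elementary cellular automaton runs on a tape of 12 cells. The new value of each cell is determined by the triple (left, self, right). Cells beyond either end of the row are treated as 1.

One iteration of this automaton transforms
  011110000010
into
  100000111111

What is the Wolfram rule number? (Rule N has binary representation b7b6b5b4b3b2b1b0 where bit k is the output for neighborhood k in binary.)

39

position 2: 111 → 0  (bit 7 = 0)
position 4: 110 → 0  (bit 6 = 0)
position 0: 101 → 1  (bit 5 = 1)
position 5: 100 → 0  (bit 4 = 0)
position 1: 011 → 0  (bit 3 = 0)
position 10: 010 → 1  (bit 2 = 1)
position 9: 001 → 1  (bit 1 = 1)
position 6: 000 → 1  (bit 0 = 1)
bits b7..b0 = 00100111 = 39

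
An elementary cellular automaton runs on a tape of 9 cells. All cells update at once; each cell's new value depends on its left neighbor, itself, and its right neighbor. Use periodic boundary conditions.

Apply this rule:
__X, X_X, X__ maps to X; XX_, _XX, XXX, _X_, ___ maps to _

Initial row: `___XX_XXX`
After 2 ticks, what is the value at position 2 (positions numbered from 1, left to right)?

X_X__X___
_X_XX_X_X
position 2 holds X

X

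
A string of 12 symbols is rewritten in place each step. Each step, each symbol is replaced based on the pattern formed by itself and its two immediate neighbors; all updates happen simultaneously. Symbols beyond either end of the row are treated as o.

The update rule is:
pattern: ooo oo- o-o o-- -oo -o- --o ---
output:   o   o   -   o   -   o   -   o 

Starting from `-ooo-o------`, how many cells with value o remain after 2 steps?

--oo-oooooo-
o--o--ooooo-
count of o: 7

7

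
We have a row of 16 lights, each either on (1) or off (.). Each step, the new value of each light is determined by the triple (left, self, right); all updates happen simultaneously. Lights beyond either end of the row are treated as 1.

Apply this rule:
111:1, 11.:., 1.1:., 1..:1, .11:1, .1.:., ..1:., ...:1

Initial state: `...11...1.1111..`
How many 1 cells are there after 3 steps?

8

11.1.11...111.1.
1....1.11.11....
.111...1..1.111.
count of 1: 8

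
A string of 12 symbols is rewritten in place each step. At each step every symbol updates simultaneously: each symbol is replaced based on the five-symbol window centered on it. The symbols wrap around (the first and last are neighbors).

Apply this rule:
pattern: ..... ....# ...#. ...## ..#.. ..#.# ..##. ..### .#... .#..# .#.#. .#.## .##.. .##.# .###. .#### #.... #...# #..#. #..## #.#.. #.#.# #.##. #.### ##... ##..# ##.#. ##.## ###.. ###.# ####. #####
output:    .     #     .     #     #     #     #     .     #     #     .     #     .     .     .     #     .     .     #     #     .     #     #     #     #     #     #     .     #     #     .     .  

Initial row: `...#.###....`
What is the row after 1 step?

.#.###.##...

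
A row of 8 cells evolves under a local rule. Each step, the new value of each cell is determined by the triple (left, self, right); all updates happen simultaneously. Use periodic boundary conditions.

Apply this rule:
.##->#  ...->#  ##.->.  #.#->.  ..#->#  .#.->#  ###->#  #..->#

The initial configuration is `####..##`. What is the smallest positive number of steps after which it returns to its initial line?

###.####
##..####
#.######
..######
#######.
######..
#####.##
####..##

8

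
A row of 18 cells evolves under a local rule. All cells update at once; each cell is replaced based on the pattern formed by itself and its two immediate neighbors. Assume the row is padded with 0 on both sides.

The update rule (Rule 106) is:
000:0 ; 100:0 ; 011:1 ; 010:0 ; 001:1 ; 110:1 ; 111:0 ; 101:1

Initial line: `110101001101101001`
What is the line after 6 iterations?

111010011111110010
101100110000010100
011101110000101000
110111010001010000
111101100010100000
100111100101000000

100111100101000000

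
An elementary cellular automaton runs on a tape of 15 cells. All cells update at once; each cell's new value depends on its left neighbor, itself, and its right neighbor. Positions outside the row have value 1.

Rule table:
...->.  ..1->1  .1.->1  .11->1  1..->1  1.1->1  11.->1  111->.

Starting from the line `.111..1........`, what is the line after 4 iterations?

.111111..111111

11.11111......1
.111...11....11
11.11.1111..11.
.111111..111111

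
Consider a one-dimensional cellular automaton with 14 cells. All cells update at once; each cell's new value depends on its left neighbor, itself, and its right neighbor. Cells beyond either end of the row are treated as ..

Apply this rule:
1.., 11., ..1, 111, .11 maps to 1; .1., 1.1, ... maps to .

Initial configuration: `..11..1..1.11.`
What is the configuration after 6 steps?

.11111.11..111
111111.1111111
111111.1111111  (fixed point — unchanged through step 6)

111111.1111111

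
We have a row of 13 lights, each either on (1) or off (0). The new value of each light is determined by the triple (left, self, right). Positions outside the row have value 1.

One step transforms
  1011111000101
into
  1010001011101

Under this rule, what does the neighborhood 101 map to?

0

At position 1 the neighborhood is 101; the next row has 0 there.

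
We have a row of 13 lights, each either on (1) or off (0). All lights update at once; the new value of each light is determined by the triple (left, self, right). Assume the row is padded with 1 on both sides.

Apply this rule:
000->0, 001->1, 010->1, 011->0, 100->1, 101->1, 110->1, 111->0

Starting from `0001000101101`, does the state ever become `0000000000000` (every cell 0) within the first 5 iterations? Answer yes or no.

iteration 1: 1011101110110
iteration 2: 1100110011011
iteration 3: 0111011101100
iteration 4: 1001100110111
iteration 5: 1110111011000
iteration 5 is 1110111011000, still not uniform 0

no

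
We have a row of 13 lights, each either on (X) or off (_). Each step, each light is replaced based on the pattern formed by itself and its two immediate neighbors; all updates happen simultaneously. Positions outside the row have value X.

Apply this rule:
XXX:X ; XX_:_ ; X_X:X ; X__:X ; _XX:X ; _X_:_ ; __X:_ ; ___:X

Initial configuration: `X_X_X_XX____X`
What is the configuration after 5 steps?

_X_X_XX_XXX_X
X_X_XX_XXX_XX
_X_XX_XXX_XXX
X_XX_XXX_XXXX
_XX_XXX_XXXXX

_XX_XXX_XXXXX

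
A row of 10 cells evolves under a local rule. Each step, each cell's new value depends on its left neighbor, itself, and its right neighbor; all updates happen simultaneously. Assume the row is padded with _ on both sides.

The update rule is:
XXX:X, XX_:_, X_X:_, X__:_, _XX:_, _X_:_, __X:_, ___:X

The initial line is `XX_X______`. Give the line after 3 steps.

step 1: _____XXXXX
step 2: XXXX__XXX_
step 3: _XX____X__

_XX____X__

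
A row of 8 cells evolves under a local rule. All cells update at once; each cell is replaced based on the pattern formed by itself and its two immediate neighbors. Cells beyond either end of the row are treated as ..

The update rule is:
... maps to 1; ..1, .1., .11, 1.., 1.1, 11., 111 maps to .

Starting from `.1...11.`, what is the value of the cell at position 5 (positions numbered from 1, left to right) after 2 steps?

...1....
11...111
position 5 holds .

.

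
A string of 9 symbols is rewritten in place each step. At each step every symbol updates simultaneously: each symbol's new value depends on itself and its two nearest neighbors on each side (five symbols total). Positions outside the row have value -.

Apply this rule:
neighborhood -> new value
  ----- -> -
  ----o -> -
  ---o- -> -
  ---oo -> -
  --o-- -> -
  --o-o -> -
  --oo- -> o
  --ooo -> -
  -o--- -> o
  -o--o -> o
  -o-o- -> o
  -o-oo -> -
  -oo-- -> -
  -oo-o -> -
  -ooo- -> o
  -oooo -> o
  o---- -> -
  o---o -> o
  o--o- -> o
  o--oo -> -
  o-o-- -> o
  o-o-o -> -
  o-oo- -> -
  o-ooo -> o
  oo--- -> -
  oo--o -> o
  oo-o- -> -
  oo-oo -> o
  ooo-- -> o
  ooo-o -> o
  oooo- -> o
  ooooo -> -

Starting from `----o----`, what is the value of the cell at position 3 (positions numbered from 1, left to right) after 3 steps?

step 1: -----o---
step 2: ------o--
step 3: -------o-
position 3 holds -

-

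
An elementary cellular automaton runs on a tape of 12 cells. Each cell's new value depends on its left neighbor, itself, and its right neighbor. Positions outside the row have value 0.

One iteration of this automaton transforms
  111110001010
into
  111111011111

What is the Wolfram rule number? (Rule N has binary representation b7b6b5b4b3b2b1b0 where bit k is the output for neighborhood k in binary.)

254

position 1: 111 → 1  (bit 7 = 1)
position 4: 110 → 1  (bit 6 = 1)
position 9: 101 → 1  (bit 5 = 1)
position 5: 100 → 1  (bit 4 = 1)
position 0: 011 → 1  (bit 3 = 1)
position 8: 010 → 1  (bit 2 = 1)
position 7: 001 → 1  (bit 1 = 1)
position 6: 000 → 0  (bit 0 = 0)
bits b7..b0 = 11111110 = 254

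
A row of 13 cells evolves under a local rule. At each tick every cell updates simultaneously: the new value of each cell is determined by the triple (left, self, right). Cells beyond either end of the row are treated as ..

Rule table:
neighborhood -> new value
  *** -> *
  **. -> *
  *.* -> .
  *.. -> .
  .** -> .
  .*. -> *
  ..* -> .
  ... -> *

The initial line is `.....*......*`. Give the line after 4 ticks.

*..*.*.*..*.*

****.*.****.*
.***.*..***.*
..**.*...**.*
*..*.*.*..*.*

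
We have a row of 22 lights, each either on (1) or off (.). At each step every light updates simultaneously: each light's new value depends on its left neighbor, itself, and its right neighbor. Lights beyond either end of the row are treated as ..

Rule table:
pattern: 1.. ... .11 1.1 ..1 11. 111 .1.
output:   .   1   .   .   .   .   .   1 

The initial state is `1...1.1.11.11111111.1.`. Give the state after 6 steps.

1.1.1.1.11111111111.1.

1.1.1.1.............1.
1.1.1.1.11111111111.1.
1.1.1.1.............1.  (repeats step 1; period 2)
step 6: 1.1.1.1.11111111111.1.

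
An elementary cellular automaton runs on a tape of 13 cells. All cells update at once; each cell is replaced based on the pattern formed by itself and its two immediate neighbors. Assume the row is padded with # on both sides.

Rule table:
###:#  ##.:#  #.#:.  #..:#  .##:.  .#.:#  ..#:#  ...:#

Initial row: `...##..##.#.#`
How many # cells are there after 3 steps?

9

###.###.#.#..
###..##.#.###
#####.#.#..##
count of #: 9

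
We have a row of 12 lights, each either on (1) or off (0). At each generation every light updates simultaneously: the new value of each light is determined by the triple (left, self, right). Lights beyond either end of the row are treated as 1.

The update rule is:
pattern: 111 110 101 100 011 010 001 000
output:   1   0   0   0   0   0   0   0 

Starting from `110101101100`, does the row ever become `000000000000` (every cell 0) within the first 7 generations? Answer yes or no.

yes

100000000000
000000000000
all cells are 0 at generation 2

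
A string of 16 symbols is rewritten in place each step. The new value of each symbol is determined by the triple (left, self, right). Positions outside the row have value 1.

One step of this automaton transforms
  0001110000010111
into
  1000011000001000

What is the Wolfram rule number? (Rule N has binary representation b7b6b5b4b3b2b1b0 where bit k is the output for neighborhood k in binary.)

position 4: 111 → 0  (bit 7 = 0)
position 5: 110 → 1  (bit 6 = 1)
position 12: 101 → 1  (bit 5 = 1)
position 0: 100 → 1  (bit 4 = 1)
position 3: 011 → 0  (bit 3 = 0)
position 11: 010 → 0  (bit 2 = 0)
position 2: 001 → 0  (bit 1 = 0)
position 1: 000 → 0  (bit 0 = 0)
bits b7..b0 = 01110000 = 112

112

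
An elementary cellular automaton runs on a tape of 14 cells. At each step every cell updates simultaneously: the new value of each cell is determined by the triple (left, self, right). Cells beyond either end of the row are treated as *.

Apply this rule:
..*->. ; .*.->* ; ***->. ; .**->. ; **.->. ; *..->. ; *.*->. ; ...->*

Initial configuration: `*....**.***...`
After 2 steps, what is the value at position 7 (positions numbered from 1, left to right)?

*

step 1: ..**........*.
step 2: .....******.*.
position 7 holds *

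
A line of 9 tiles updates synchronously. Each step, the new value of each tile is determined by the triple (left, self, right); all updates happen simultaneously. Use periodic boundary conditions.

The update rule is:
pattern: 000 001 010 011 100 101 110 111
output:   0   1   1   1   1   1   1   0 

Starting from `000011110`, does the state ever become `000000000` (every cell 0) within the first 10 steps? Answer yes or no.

no

000110011
101111111
111000000
101100001
111110011
000011110  (repeats step 0; period 6)
step 10: 101100001
step 10 is 101100001, still not uniform 0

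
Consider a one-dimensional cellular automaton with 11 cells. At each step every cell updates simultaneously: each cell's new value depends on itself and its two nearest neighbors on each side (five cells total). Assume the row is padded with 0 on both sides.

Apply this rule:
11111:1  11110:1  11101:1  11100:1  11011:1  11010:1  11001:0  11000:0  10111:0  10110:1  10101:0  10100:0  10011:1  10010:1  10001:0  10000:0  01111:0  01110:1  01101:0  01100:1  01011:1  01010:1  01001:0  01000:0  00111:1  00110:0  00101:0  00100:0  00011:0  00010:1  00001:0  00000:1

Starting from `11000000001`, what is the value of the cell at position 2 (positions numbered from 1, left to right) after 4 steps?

1

01001111010
10011011100
00100101100
01001011100
position 2 holds 1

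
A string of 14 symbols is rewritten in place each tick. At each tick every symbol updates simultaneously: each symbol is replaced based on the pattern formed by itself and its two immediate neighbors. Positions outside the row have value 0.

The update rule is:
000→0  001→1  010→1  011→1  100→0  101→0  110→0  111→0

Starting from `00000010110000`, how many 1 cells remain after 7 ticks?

3

00000110100000
00001100100000
00011001100000
00110011000000
01100110000000
11001100000000
10011000000000
count of 1: 3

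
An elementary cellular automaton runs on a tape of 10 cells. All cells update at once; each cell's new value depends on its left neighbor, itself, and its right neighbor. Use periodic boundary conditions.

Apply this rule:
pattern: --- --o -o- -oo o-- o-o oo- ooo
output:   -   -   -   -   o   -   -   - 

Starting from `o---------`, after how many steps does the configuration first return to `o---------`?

-o--------
--o-------
---o------
----o-----
-----o----
------o---
-------o--
--------o-
---------o
o---------

10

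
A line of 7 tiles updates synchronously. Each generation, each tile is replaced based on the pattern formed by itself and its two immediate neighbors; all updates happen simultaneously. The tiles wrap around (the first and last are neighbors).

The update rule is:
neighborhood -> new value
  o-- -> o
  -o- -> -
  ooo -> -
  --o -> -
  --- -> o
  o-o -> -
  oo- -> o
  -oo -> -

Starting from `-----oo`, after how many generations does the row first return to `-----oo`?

14

oooo--o
---oo--
oo--ooo
-oo----
--ooooo
o-----o
ooooo--
----oo-
ooo--oo
--oo---
o--oooo
oo-----
-ooooo-
-----oo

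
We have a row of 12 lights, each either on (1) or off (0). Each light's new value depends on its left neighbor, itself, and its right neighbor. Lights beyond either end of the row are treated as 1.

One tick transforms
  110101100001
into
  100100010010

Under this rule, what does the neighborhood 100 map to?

1

At position 7 the neighborhood is 100; the next row has 1 there.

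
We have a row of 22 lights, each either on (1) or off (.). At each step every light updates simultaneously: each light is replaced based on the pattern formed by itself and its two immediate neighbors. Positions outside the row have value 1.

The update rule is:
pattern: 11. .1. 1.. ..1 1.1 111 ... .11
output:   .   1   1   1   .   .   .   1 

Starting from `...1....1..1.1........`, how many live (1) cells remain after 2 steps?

8

step 1: 1.111..11111.11......1
step 2: ..1..111.....1.1....11
count of 1: 8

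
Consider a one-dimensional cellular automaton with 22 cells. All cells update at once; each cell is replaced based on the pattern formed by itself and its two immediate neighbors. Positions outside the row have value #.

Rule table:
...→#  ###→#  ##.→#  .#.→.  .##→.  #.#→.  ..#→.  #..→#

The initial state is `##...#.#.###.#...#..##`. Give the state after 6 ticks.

#############..##..##.

tick 1: ####......##..##..#..#
tick 2: #########..##..##..#..
tick 3: ##########..##..##..#.
tick 4: ###########..##..##...
tick 5: ############..##..###.
tick 6: #############..##..##.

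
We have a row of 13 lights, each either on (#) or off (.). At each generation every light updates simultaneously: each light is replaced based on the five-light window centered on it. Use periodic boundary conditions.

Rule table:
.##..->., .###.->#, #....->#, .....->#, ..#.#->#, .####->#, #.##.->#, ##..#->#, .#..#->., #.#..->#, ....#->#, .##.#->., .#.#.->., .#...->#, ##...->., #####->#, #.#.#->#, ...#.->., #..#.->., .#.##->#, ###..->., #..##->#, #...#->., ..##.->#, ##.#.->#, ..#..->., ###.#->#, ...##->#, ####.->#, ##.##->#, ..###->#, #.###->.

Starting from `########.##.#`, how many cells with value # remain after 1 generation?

11

##########.#.
count of #: 11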